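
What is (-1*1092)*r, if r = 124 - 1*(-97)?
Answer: -241332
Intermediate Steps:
r = 221 (r = 124 + 97 = 221)
(-1*1092)*r = -1*1092*221 = -1092*221 = -241332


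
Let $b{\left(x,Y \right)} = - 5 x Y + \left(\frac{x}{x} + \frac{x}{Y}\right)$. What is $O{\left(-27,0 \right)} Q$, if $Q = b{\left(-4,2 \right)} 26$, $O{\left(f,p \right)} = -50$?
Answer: $-50700$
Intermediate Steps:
$b{\left(x,Y \right)} = 1 + \frac{x}{Y} - 5 Y x$ ($b{\left(x,Y \right)} = - 5 Y x + \left(1 + \frac{x}{Y}\right) = 1 + \frac{x}{Y} - 5 Y x$)
$Q = 1014$ ($Q = \left(1 - \frac{4}{2} - 10 \left(-4\right)\right) 26 = \left(1 - 2 + 40\right) 26 = 39 \cdot 26 = 1014$)
$O{\left(-27,0 \right)} Q = \left(-50\right) 1014 = -50700$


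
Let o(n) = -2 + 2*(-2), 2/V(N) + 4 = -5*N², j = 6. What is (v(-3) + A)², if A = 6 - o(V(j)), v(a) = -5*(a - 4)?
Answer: 2209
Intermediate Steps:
v(a) = 20 - 5*a (v(a) = -5*(-4 + a) = 20 - 5*a)
V(N) = 2/(-4 - 5*N²)
o(n) = -6 (o(n) = -2 - 4 = -6)
A = 12 (A = 6 - 1*(-6) = 6 + 6 = 12)
(v(-3) + A)² = ((20 - 5*(-3)) + 12)² = ((20 + 15) + 12)² = (35 + 12)² = 47² = 2209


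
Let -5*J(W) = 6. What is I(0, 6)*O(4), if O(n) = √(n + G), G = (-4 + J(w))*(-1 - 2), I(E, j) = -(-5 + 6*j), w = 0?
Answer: -217*√10/5 ≈ -137.24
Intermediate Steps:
J(W) = -6/5 (J(W) = -⅕*6 = -6/5)
I(E, j) = 5 - 6*j
G = 78/5 (G = (-4 - 6/5)*(-1 - 2) = -26/5*(-3) = 78/5 ≈ 15.600)
O(n) = √(78/5 + n) (O(n) = √(n + 78/5) = √(78/5 + n))
I(0, 6)*O(4) = (5 - 6*6)*(√(390 + 25*4)/5) = (5 - 36)*(√(390 + 100)/5) = -31*√490/5 = -31*7*√10/5 = -217*√10/5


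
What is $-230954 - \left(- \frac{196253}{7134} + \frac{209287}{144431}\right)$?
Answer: $- \frac{237941395155731}{1030370754} \approx -2.3093 \cdot 10^{5}$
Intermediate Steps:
$-230954 - \left(- \frac{196253}{7134} + \frac{209287}{144431}\right) = -230954 - - \frac{26851963585}{1030370754} = -230954 + \frac{26851963585}{1030370754} = - \frac{237941395155731}{1030370754}$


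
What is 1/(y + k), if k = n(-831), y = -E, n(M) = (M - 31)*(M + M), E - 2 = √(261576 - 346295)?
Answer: I/(√84719 + 1432642*I) ≈ 6.9801e-7 + 1.4181e-10*I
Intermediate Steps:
E = 2 + I*√84719 (E = 2 + √(261576 - 346295) = 2 + √(-84719) = 2 + I*√84719 ≈ 2.0 + 291.07*I)
n(M) = 2*M*(-31 + M) (n(M) = (-31 + M)*(2*M) = 2*M*(-31 + M))
y = -2 - I*√84719 (y = -(2 + I*√84719) = -2 - I*√84719 ≈ -2.0 - 291.07*I)
k = 1432644 (k = 2*(-831)*(-31 - 831) = 2*(-831)*(-862) = 1432644)
1/(y + k) = 1/((-2 - I*√84719) + 1432644) = 1/(1432642 - I*√84719)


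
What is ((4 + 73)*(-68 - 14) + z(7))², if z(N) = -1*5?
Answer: 39929761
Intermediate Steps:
z(N) = -5
((4 + 73)*(-68 - 14) + z(7))² = ((4 + 73)*(-68 - 14) - 5)² = (77*(-82) - 5)² = (-6314 - 5)² = (-6319)² = 39929761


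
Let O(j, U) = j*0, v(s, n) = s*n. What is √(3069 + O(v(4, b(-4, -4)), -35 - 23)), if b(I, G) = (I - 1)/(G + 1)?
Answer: 3*√341 ≈ 55.399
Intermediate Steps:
b(I, G) = (-1 + I)/(1 + G)
v(s, n) = n*s
O(j, U) = 0
√(3069 + O(v(4, b(-4, -4)), -35 - 23)) = √(3069 + 0) = √3069 = 3*√341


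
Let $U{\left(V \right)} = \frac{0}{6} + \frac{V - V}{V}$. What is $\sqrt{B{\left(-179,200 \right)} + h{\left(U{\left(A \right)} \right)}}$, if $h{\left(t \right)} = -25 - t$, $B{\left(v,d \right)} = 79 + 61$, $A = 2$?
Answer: $\sqrt{115} \approx 10.724$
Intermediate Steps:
$B{\left(v,d \right)} = 140$
$U{\left(V \right)} = 0$ ($U{\left(V \right)} = 0 \cdot \frac{1}{6} + \frac{0}{V} = 0 + 0 = 0$)
$\sqrt{B{\left(-179,200 \right)} + h{\left(U{\left(A \right)} \right)}} = \sqrt{140 - 25} = \sqrt{115}$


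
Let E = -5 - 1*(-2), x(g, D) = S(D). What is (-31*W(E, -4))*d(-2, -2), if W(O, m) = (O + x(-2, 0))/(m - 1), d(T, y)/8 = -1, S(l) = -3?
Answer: 1488/5 ≈ 297.60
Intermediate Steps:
x(g, D) = -3
E = -3 (E = -5 + 2 = -3)
d(T, y) = -8 (d(T, y) = 8*(-1) = -8)
W(O, m) = (-3 + O)/(-1 + m) (W(O, m) = (O - 3)/(m - 1) = (-3 + O)/(-1 + m))
(-31*W(E, -4))*d(-2, -2) = -31*(-3 - 3)/(-1 - 4)*(-8) = -31*(-6)/(-5)*(-8) = -(-31)*(-6)/5*(-8) = -31*6/5*(-8) = -186/5*(-8) = 1488/5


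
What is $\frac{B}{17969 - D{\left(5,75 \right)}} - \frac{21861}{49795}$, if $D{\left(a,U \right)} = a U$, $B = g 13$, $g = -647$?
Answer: $- \frac{803448179}{876093230} \approx -0.91708$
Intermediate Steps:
$B = -8411$ ($B = \left(-647\right) 13 = -8411$)
$D{\left(a,U \right)} = U a$
$\frac{B}{17969 - D{\left(5,75 \right)}} - \frac{21861}{49795} = - \frac{8411}{17969 - 75 \cdot 5} - \frac{21861}{49795} = - \frac{8411}{17969 - 375} - \frac{21861}{49795} = - \frac{8411}{17594} - \frac{21861}{49795} = - \frac{803448179}{876093230}$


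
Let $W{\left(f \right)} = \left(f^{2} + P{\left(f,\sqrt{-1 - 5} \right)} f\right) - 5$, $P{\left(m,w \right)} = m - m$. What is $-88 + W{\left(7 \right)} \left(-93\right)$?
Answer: $-4180$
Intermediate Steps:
$P{\left(m,w \right)} = 0$
$W{\left(f \right)} = -5 + f^{2}$ ($W{\left(f \right)} = \left(f^{2} + 0 f\right) - 5 = \left(f^{2} + 0\right) - 5 = f^{2} - 5 = -5 + f^{2}$)
$-88 + W{\left(7 \right)} \left(-93\right) = -88 + \left(-5 + 7^{2}\right) \left(-93\right) = -88 + \left(-5 + 49\right) \left(-93\right) = -88 + 44 \left(-93\right) = -88 - 4092 = -4180$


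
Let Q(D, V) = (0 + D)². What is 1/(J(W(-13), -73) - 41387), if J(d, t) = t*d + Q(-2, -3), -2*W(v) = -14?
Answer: -1/41894 ≈ -2.3870e-5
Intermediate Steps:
W(v) = 7 (W(v) = -½*(-14) = 7)
Q(D, V) = D²
J(d, t) = 4 + d*t (J(d, t) = t*d + (-2)² = d*t + 4 = 4 + d*t)
1/(J(W(-13), -73) - 41387) = 1/((4 + 7*(-73)) - 41387) = 1/((4 - 511) - 41387) = 1/(-507 - 41387) = 1/(-41894) = -1/41894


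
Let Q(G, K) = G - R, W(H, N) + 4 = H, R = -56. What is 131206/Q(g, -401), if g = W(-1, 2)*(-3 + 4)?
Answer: 7718/3 ≈ 2572.7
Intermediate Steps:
W(H, N) = -4 + H
g = -5 (g = (-4 - 1)*(-3 + 4) = -5*1 = -5)
Q(G, K) = 56 + G (Q(G, K) = G - 1*(-56) = G + 56 = 56 + G)
131206/Q(g, -401) = 131206/(56 - 5) = 131206/51 = 131206*(1/51) = 7718/3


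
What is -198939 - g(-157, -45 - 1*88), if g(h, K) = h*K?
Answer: -219820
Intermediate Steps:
g(h, K) = K*h
-198939 - g(-157, -45 - 1*88) = -198939 - (-45 - 1*88)*(-157) = -198939 - (-45 - 88)*(-157) = -198939 - (-133)*(-157) = -198939 - 1*20881 = -198939 - 20881 = -219820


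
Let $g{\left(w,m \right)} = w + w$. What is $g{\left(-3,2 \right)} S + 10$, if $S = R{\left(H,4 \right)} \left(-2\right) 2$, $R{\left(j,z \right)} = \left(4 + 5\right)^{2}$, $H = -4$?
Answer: $1954$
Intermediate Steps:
$R{\left(j,z \right)} = 81$ ($R{\left(j,z \right)} = 9^{2} = 81$)
$g{\left(w,m \right)} = 2 w$
$S = -324$ ($S = 81 \left(-2\right) 2 = \left(-162\right) 2 = -324$)
$g{\left(-3,2 \right)} S + 10 = 2 \left(-3\right) \left(-324\right) + 10 = \left(-6\right) \left(-324\right) + 10 = 1944 + 10 = 1954$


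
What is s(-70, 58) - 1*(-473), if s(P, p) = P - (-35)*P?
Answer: -2047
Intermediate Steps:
s(P, p) = 36*P (s(P, p) = P + 35*P = 36*P)
s(-70, 58) - 1*(-473) = 36*(-70) - 1*(-473) = -2520 + 473 = -2047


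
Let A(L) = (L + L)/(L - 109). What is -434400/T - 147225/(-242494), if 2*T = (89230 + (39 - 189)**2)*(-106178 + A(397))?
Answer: 5030596658983611/8284886206820314 ≈ 0.60720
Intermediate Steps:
A(L) = 2*L/(-109 + L) (A(L) = (2*L)/(-109 + L) = 2*L/(-109 + L))
T = -854133113275/144 (T = ((89230 + (39 - 189)**2)*(-106178 + 2*397/(-109 + 397)))/2 = ((89230 + (-150)**2)*(-106178 + 2*397/288))/2 = ((89230 + 22500)*(-106178 + 2*397*(1/288)))/2 = (111730*(-106178 + 397/144))/2 = (111730*(-15289235/144))/2 = (1/2)*(-854133113275/72) = -854133113275/144 ≈ -5.9315e+9)
-434400/T - 147225/(-242494) = -434400/(-854133113275/144) - 147225/(-242494) = -434400*(-144/854133113275) - 147225*(-1/242494) = 2502144/34165324531 + 147225/242494 = 5030596658983611/8284886206820314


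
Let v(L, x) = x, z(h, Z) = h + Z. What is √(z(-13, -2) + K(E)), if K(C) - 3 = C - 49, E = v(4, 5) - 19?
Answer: 5*I*√3 ≈ 8.6602*I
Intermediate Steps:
z(h, Z) = Z + h
E = -14 (E = 5 - 19 = -14)
K(C) = -46 + C (K(C) = 3 + (C - 49) = 3 + (-49 + C) = -46 + C)
√(z(-13, -2) + K(E)) = √((-2 - 13) + (-46 - 14)) = √(-15 - 60) = √(-75) = 5*I*√3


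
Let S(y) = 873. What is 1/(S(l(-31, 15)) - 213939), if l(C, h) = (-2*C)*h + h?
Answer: -1/213066 ≈ -4.6934e-6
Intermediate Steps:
l(C, h) = h - 2*C*h (l(C, h) = -2*C*h + h = h - 2*C*h)
1/(S(l(-31, 15)) - 213939) = 1/(873 - 213939) = 1/(-213066) = -1/213066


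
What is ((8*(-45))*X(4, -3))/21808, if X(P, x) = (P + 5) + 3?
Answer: -270/1363 ≈ -0.19809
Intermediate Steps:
X(P, x) = 8 + P (X(P, x) = (5 + P) + 3 = 8 + P)
((8*(-45))*X(4, -3))/21808 = ((8*(-45))*(8 + 4))/21808 = -360*12*(1/21808) = -4320*1/21808 = -270/1363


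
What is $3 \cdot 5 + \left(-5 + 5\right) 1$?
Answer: $15$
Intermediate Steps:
$3 \cdot 5 + \left(-5 + 5\right) 1 = 15 + 0 \cdot 1 = 15 + 0 = 15$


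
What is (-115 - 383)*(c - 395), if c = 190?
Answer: 102090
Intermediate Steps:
(-115 - 383)*(c - 395) = (-115 - 383)*(190 - 395) = -498*(-205) = 102090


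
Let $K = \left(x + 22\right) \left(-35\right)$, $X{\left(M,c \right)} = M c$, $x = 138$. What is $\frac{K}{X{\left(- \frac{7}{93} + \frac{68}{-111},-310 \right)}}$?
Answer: $- \frac{20720}{789} \approx -26.261$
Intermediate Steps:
$K = -5600$ ($K = \left(138 + 22\right) \left(-35\right) = 160 \left(-35\right) = -5600$)
$\frac{K}{X{\left(- \frac{7}{93} + \frac{68}{-111},-310 \right)}} = - \frac{5600}{\left(- \frac{7}{93} + \frac{68}{-111}\right) \left(-310\right)} = - \frac{5600}{\left(\left(-7\right) \frac{1}{93} + 68 \left(- \frac{1}{111}\right)\right) \left(-310\right)} = - \frac{5600}{\left(- \frac{7}{93} - \frac{68}{111}\right) \left(-310\right)} = - \frac{5600}{\left(- \frac{789}{1147}\right) \left(-310\right)} = - \frac{5600}{\frac{7890}{37}} = \left(-5600\right) \frac{37}{7890} = - \frac{20720}{789}$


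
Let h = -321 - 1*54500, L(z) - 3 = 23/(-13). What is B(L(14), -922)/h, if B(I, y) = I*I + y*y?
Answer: -143664452/9264749 ≈ -15.507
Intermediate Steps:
L(z) = 16/13 (L(z) = 3 + 23/(-13) = 3 + 23*(-1/13) = 3 - 23/13 = 16/13)
B(I, y) = I**2 + y**2
h = -54821 (h = -321 - 54500 = -54821)
B(L(14), -922)/h = ((16/13)**2 + (-922)**2)/(-54821) = (256/169 + 850084)*(-1/54821) = (143664452/169)*(-1/54821) = -143664452/9264749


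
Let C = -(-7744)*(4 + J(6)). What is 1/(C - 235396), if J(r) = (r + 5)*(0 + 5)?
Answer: 1/221500 ≈ 4.5147e-6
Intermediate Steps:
J(r) = 25 + 5*r (J(r) = (5 + r)*5 = 25 + 5*r)
C = 456896 (C = -(-7744)*(4 + (25 + 5*6)) = -(-7744)*(4 + (25 + 30)) = -(-7744)*(4 + 55) = -(-7744)*59 = -352*(-1298) = 456896)
1/(C - 235396) = 1/(456896 - 235396) = 1/221500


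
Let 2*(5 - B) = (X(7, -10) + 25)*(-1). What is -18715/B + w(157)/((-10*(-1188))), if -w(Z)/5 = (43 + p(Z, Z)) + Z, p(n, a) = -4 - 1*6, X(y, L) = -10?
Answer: -8893843/5940 ≈ -1497.3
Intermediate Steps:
p(n, a) = -10 (p(n, a) = -4 - 6 = -10)
w(Z) = -165 - 5*Z (w(Z) = -5*((43 - 10) + Z) = -5*(33 + Z) = -165 - 5*Z)
B = 25/2 (B = 5 - (-10 + 25)*(-1)/2 = 5 - 15*(-1)/2 = 5 - 1/2*(-15) = 5 + 15/2 = 25/2 ≈ 12.500)
-18715/B + w(157)/((-10*(-1188))) = -18715/25/2 + (-165 - 5*157)/((-10*(-1188))) = -18715*2/25 + (-165 - 785)/11880 = -7486/5 - 950*1/11880 = -7486/5 - 95/1188 = -8893843/5940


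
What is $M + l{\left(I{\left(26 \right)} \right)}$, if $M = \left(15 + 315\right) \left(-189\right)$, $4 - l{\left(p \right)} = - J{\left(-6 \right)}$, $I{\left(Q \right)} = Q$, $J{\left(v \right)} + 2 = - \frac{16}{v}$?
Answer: $- \frac{187096}{3} \approx -62365.0$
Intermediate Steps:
$J{\left(v \right)} = -2 - \frac{16}{v}$
$l{\left(p \right)} = \frac{14}{3}$ ($l{\left(p \right)} = 4 - - (-2 - \frac{16}{-6}) = 4 - - (-2 - - \frac{8}{3}) = 4 - - (-2 + \frac{8}{3}) = 4 - \left(-1\right) \frac{2}{3} = 4 - - \frac{2}{3} = 4 + \frac{2}{3} = \frac{14}{3}$)
$M = -62370$ ($M = 330 \left(-189\right) = -62370$)
$M + l{\left(I{\left(26 \right)} \right)} = -62370 + \frac{14}{3} = - \frac{187096}{3}$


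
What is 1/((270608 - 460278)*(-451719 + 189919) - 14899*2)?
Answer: 1/49655576202 ≈ 2.0139e-11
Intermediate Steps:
1/((270608 - 460278)*(-451719 + 189919) - 14899*2) = 1/(-189670*(-261800) - 29798) = 1/(49655606000 - 29798) = 1/49655576202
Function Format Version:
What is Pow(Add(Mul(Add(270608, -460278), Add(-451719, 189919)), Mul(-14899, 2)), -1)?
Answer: Rational(1, 49655576202) ≈ 2.0139e-11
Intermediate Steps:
Pow(Add(Mul(Add(270608, -460278), Add(-451719, 189919)), Mul(-14899, 2)), -1) = Pow(Add(Mul(-189670, -261800), -29798), -1) = Pow(Add(49655606000, -29798), -1) = Pow(49655576202, -1) = Rational(1, 49655576202)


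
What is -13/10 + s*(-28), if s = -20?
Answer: 5587/10 ≈ 558.70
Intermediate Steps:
-13/10 + s*(-28) = -13/10 - 20*(-28) = -13*⅒ + 560 = -13/10 + 560 = 5587/10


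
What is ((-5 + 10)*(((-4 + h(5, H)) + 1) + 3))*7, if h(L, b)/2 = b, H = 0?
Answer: 0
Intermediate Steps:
h(L, b) = 2*b
((-5 + 10)*(((-4 + h(5, H)) + 1) + 3))*7 = ((-5 + 10)*(((-4 + 2*0) + 1) + 3))*7 = (5*(((-4 + 0) + 1) + 3))*7 = (5*((-4 + 1) + 3))*7 = (5*(-3 + 3))*7 = (5*0)*7 = 0*7 = 0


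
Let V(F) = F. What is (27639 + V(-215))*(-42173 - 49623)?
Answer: -2517413504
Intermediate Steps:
(27639 + V(-215))*(-42173 - 49623) = (27639 - 215)*(-42173 - 49623) = 27424*(-91796) = -2517413504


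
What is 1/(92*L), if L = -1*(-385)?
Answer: 1/35420 ≈ 2.8233e-5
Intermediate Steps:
L = 385
1/(92*L) = 1/(92*385) = 1/35420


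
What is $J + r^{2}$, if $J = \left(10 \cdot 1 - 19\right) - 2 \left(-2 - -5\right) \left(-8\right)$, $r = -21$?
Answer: $480$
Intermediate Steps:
$J = 39$ ($J = \left(10 - 19\right) - 2 \left(-2 + 5\right) \left(-8\right) = -9 - 2 \cdot 3 \left(-8\right) = -9 - 6 \left(-8\right) = -9 - -48 = -9 + 48 = 39$)
$J + r^{2} = 39 + \left(-21\right)^{2} = 39 + 441 = 480$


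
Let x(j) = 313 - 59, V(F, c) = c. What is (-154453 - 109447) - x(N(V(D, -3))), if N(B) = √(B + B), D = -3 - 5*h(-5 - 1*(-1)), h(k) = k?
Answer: -264154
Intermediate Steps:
D = 17 (D = -3 - 5*(-5 - 1*(-1)) = -3 - 5*(-5 + 1) = -3 - 5*(-4) = -3 + 20 = 17)
N(B) = √2*√B (N(B) = √(2*B) = √2*√B)
x(j) = 254
(-154453 - 109447) - x(N(V(D, -3))) = (-154453 - 109447) - 1*254 = -263900 - 254 = -264154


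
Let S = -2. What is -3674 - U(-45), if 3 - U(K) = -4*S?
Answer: -3669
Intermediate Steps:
U(K) = -5 (U(K) = 3 - (-4)*(-2) = 3 - 1*8 = 3 - 8 = -5)
-3674 - U(-45) = -3674 - 1*(-5) = -3674 + 5 = -3669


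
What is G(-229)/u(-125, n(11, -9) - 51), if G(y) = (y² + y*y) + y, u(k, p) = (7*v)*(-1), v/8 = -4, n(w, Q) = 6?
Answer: 104653/224 ≈ 467.20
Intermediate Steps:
v = -32 (v = 8*(-4) = -32)
u(k, p) = 224 (u(k, p) = (7*(-32))*(-1) = -224*(-1) = 224)
G(y) = y + 2*y² (G(y) = (y² + y²) + y = 2*y² + y = y + 2*y²)
G(-229)/u(-125, n(11, -9) - 51) = -229*(1 + 2*(-229))/224 = -229*(1 - 458)*(1/224) = -229*(-457)*(1/224) = 104653*(1/224) = 104653/224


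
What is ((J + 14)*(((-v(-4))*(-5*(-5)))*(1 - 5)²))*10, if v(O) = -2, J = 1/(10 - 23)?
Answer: 1448000/13 ≈ 1.1138e+5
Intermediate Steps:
J = -1/13 (J = 1/(-13) = -1/13 ≈ -0.076923)
((J + 14)*(((-v(-4))*(-5*(-5)))*(1 - 5)²))*10 = ((-1/13 + 14)*(((-1*(-2))*(-5*(-5)))*(1 - 5)²))*10 = (181*((2*25)*(-4)²)/13)*10 = (181*(50*16)/13)*10 = ((181/13)*800)*10 = (144800/13)*10 = 1448000/13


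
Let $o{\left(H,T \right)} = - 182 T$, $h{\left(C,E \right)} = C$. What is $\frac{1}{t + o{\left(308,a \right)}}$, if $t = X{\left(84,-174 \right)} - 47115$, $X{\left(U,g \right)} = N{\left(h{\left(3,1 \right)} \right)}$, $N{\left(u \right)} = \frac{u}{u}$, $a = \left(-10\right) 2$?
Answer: $- \frac{1}{43474} \approx -2.3002 \cdot 10^{-5}$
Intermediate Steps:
$a = -20$
$N{\left(u \right)} = 1$
$X{\left(U,g \right)} = 1$
$t = -47114$ ($t = 1 - 47115 = -47114$)
$\frac{1}{t + o{\left(308,a \right)}} = \frac{1}{-47114 - -3640} = \frac{1}{-47114 + 3640} = \frac{1}{-43474} = - \frac{1}{43474}$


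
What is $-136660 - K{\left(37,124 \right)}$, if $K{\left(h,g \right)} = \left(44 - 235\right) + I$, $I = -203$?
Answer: $-136266$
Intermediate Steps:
$K{\left(h,g \right)} = -394$ ($K{\left(h,g \right)} = \left(44 - 235\right) - 203 = -191 - 203 = -394$)
$-136660 - K{\left(37,124 \right)} = -136660 - -394 = -136660 + 394 = -136266$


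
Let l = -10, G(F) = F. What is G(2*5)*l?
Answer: -100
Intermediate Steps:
G(2*5)*l = (2*5)*(-10) = 10*(-10) = -100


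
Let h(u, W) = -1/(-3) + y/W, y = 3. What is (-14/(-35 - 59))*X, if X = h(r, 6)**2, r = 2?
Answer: 175/1692 ≈ 0.10343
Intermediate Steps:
h(u, W) = 1/3 + 3/W (h(u, W) = -1/(-3) + 3/W = -1*(-1/3) + 3/W = 1/3 + 3/W)
X = 25/36 (X = ((1/3)*(9 + 6)/6)**2 = ((1/3)*(1/6)*15)**2 = (5/6)**2 = 25/36 ≈ 0.69444)
(-14/(-35 - 59))*X = (-14/(-35 - 59))*(25/36) = (-14/(-94))*(25/36) = -1/94*(-14)*(25/36) = (7/47)*(25/36) = 175/1692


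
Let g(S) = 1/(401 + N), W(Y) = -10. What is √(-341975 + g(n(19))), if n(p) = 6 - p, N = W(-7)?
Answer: 4*I*√3267592474/391 ≈ 584.79*I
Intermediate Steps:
N = -10
g(S) = 1/391 (g(S) = 1/(401 - 10) = 1/391)
√(-341975 + g(n(19))) = √(-341975 + 1/391) = √(-133712224/391) = 4*I*√3267592474/391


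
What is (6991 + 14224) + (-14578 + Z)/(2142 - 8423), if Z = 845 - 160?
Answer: 12115028/571 ≈ 21217.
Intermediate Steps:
Z = 685
(6991 + 14224) + (-14578 + Z)/(2142 - 8423) = (6991 + 14224) + (-14578 + 685)/(2142 - 8423) = 21215 - 13893/(-6281) = 21215 - 13893*(-1/6281) = 21215 + 1263/571 = 12115028/571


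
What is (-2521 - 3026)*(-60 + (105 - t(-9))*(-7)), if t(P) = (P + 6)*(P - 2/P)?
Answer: 3387368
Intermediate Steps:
t(P) = (6 + P)*(P - 2/P)
(-2521 - 3026)*(-60 + (105 - t(-9))*(-7)) = (-2521 - 3026)*(-60 + (105 - (-2 + (-9)**2 - 12/(-9) + 6*(-9)))*(-7)) = -5547*(-60 + (105 - (-2 + 81 - 12*(-1/9) - 54))*(-7)) = -5547*(-60 + (105 - (-2 + 81 + 4/3 - 54))*(-7)) = -5547*(-60 + (105 - 1*79/3)*(-7)) = -5547*(-60 + (105 - 79/3)*(-7)) = -5547*(-60 + (236/3)*(-7)) = -5547*(-60 - 1652/3) = -5547*(-1832/3) = 3387368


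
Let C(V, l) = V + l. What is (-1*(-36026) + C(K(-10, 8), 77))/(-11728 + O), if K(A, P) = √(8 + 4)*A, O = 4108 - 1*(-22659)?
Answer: 36103/15039 - 20*√3/15039 ≈ 2.3983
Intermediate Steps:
O = 26767 (O = 4108 + 22659 = 26767)
K(A, P) = 2*A*√3 (K(A, P) = √12*A = (2*√3)*A = 2*A*√3)
(-1*(-36026) + C(K(-10, 8), 77))/(-11728 + O) = (-1*(-36026) + (2*(-10)*√3 + 77))/(-11728 + 26767) = (36026 + (-20*√3 + 77))/15039 = (36026 + (77 - 20*√3))*(1/15039) = (36103 - 20*√3)*(1/15039) = 36103/15039 - 20*√3/15039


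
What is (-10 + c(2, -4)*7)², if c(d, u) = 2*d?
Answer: 324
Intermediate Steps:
(-10 + c(2, -4)*7)² = (-10 + (2*2)*7)² = (-10 + 4*7)² = (-10 + 28)² = 18² = 324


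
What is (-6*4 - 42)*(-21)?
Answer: 1386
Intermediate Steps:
(-6*4 - 42)*(-21) = (-24 - 42)*(-21) = -66*(-21) = 1386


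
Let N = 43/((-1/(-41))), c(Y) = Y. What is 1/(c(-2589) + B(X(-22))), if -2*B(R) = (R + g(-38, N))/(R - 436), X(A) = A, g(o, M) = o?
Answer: -229/592896 ≈ -0.00038624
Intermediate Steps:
N = 1763 (N = 43/((-1*(-1/41))) = 43/(1/41) = 43*41 = 1763)
B(R) = -(-38 + R)/(2*(-436 + R)) (B(R) = -(R - 38)/(2*(R - 436)) = -(-38 + R)/(2*(-436 + R)))
1/(c(-2589) + B(X(-22))) = 1/(-2589 + (38 - 1*(-22))/(2*(-436 - 22))) = 1/(-2589 + (½)*(38 + 22)/(-458)) = 1/(-2589 + (½)*(-1/458)*60) = 1/(-2589 - 15/229) = 1/(-592896/229) = -229/592896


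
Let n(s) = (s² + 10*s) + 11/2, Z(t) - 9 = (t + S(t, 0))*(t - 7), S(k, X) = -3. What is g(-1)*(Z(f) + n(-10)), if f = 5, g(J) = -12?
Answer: -126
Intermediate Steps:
Z(t) = 9 + (-7 + t)*(-3 + t) (Z(t) = 9 + (t - 3)*(t - 7) = 9 + (-3 + t)*(-7 + t) = 9 + (-7 + t)*(-3 + t))
n(s) = 11/2 + s² + 10*s (n(s) = (s² + 10*s) + 11*(½) = (s² + 10*s) + 11/2 = 11/2 + s² + 10*s)
g(-1)*(Z(f) + n(-10)) = -12*((30 + 5² - 10*5) + (11/2 + (-10)² + 10*(-10))) = -12*((30 + 25 - 50) + (11/2 + 100 - 100)) = -12*(5 + 11/2) = -12*21/2 = -126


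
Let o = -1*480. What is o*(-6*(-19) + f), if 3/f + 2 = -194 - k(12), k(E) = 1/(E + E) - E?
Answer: -241663680/4417 ≈ -54712.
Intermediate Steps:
k(E) = 1/(2*E) - E
o = -480
f = -72/4417 (f = 3/(-2 + (-194 - ((½)/12 - 1*12))) = 3/(-2 + (-194 - ((½)*(1/12) - 12))) = 3/(-2 + (-194 - (1/24 - 12))) = 3/(-2 + (-194 - 1*(-287/24))) = 3/(-2 + (-194 + 287/24)) = 3/(-2 - 4369/24) = 3/(-4417/24) = 3*(-24/4417) = -72/4417 ≈ -0.016301)
o*(-6*(-19) + f) = -480*(-6*(-19) - 72/4417) = -480*(114 - 72/4417) = -480*503466/4417 = -241663680/4417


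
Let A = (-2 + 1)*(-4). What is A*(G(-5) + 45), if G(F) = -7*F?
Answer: 320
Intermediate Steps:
A = 4 (A = -1*(-4) = 4)
A*(G(-5) + 45) = 4*(-7*(-5) + 45) = 4*(35 + 45) = 4*80 = 320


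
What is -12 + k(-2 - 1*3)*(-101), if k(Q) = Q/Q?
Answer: -113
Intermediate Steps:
k(Q) = 1
-12 + k(-2 - 1*3)*(-101) = -12 + 1*(-101) = -12 - 101 = -113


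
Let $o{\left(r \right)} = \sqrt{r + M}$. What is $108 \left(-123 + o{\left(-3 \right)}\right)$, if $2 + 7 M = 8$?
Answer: $-13284 + \frac{108 i \sqrt{105}}{7} \approx -13284.0 + 158.1 i$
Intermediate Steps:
$M = \frac{6}{7}$ ($M = - \frac{2}{7} + \frac{1}{7} \cdot 8 = - \frac{2}{7} + \frac{8}{7} = \frac{6}{7} \approx 0.85714$)
$o{\left(r \right)} = \sqrt{\frac{6}{7} + r}$ ($o{\left(r \right)} = \sqrt{r + \frac{6}{7}} = \sqrt{\frac{6}{7} + r}$)
$108 \left(-123 + o{\left(-3 \right)}\right) = 108 \left(-123 + \frac{\sqrt{42 + 49 \left(-3\right)}}{7}\right) = 108 \left(-123 + \frac{\sqrt{42 - 147}}{7}\right) = 108 \left(-123 + \frac{\sqrt{-105}}{7}\right) = 108 \left(-123 + \frac{i \sqrt{105}}{7}\right) = -13284 + \frac{108 i \sqrt{105}}{7}$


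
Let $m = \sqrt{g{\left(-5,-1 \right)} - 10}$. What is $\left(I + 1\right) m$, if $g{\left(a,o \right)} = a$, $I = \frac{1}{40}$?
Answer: $\frac{41 i \sqrt{15}}{40} \approx 3.9698 i$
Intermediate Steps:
$I = \frac{1}{40} \approx 0.025$
$m = i \sqrt{15}$ ($m = \sqrt{-5 - 10} = \sqrt{-15} = i \sqrt{15} \approx 3.873 i$)
$\left(I + 1\right) m = \left(\frac{1}{40} + 1\right) i \sqrt{15} = \frac{41 i \sqrt{15}}{40}$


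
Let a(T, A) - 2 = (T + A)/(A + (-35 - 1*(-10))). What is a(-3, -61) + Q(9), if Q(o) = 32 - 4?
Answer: 1322/43 ≈ 30.744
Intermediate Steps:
a(T, A) = 2 + (A + T)/(-25 + A) (a(T, A) = 2 + (T + A)/(A + (-35 - 1*(-10))) = 2 + (A + T)/(A + (-35 + 10)) = 2 + (A + T)/(A - 25) = 2 + (A + T)/(-25 + A))
Q(o) = 28
a(-3, -61) + Q(9) = (-50 - 3 + 3*(-61))/(-25 - 61) + 28 = (-50 - 3 - 183)/(-86) + 28 = -1/86*(-236) + 28 = 118/43 + 28 = 1322/43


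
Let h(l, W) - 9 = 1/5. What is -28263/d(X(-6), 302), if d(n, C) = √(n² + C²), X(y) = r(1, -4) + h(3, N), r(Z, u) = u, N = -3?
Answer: -141315*√570194/1140388 ≈ -93.572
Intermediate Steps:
h(l, W) = 46/5 (h(l, W) = 9 + 1/5 = 9 + ⅕ = 46/5)
X(y) = 26/5 (X(y) = -4 + 46/5 = 26/5)
d(n, C) = √(C² + n²)
-28263/d(X(-6), 302) = -28263/√(302² + (26/5)²) = -28263/√(91204 + 676/25) = -28263*5*√570194/1140388 = -141315*√570194/1140388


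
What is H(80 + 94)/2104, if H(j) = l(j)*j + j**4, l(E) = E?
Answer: 229166613/526 ≈ 4.3568e+5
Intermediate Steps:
H(j) = j**2 + j**4 (H(j) = j*j + j**4 = j**2 + j**4)
H(80 + 94)/2104 = ((80 + 94)**2 + (80 + 94)**4)/2104 = (174**2 + 174**4)*(1/2104) = (30276 + 916636176)*(1/2104) = 916666452*(1/2104) = 229166613/526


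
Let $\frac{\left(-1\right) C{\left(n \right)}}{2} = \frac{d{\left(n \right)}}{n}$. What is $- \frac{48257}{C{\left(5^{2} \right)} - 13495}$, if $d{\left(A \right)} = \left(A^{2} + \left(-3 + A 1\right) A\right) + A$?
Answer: $\frac{48257}{13591} \approx 3.5507$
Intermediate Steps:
$d{\left(A \right)} = A + A^{2} + A \left(-3 + A\right)$ ($d{\left(A \right)} = \left(A^{2} + \left(-3 + A\right) A\right) + A = \left(A^{2} + A \left(-3 + A\right)\right) + A = A + A^{2} + A \left(-3 + A\right)$)
$C{\left(n \right)} = 4 - 4 n$ ($C{\left(n \right)} = - 2 \frac{2 n \left(-1 + n\right)}{n} = - 2 \left(-2 + 2 n\right) = 4 - 4 n$)
$- \frac{48257}{C{\left(5^{2} \right)} - 13495} = - \frac{48257}{\left(4 - 4 \cdot 5^{2}\right) - 13495} = - \frac{48257}{\left(4 - 100\right) - 13495} = - \frac{48257}{-96 - 13495} = - \frac{48257}{-13591} = \left(-48257\right) \left(- \frac{1}{13591}\right) = \frac{48257}{13591}$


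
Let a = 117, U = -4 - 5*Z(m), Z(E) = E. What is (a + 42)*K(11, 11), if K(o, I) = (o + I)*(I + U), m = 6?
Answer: -80454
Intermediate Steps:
U = -34 (U = -4 - 5*6 = -4 - 30 = -34)
K(o, I) = (-34 + I)*(I + o) (K(o, I) = (o + I)*(I - 34) = (I + o)*(-34 + I) = (-34 + I)*(I + o))
(a + 42)*K(11, 11) = (117 + 42)*(11² - 34*11 - 34*11 + 11*11) = 159*(121 - 374 - 374 + 121) = 159*(-506) = -80454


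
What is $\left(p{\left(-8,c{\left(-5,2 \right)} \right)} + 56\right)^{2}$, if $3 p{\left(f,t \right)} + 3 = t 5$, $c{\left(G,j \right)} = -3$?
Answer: $2500$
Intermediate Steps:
$p{\left(f,t \right)} = -1 + \frac{5 t}{3}$ ($p{\left(f,t \right)} = -1 + \frac{t 5}{3} = -1 + \frac{5 t}{3}$)
$\left(p{\left(-8,c{\left(-5,2 \right)} \right)} + 56\right)^{2} = \left(\left(-1 + \frac{5}{3} \left(-3\right)\right) + 56\right)^{2} = \left(\left(-1 - 5\right) + 56\right)^{2} = \left(-6 + 56\right)^{2} = 50^{2} = 2500$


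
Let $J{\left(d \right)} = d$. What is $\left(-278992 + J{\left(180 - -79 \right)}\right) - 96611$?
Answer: $-375344$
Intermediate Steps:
$\left(-278992 + J{\left(180 - -79 \right)}\right) - 96611 = \left(-278992 + \left(180 - -79\right)\right) - 96611 = \left(-278992 + \left(180 + 79\right)\right) - 96611 = \left(-278992 + 259\right) - 96611 = -278733 - 96611 = -375344$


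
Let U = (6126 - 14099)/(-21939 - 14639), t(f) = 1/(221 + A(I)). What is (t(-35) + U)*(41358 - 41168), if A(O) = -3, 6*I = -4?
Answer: 84297870/1993501 ≈ 42.286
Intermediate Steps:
I = -⅔ (I = (⅙)*(-4) = -⅔ ≈ -0.66667)
t(f) = 1/218 (t(f) = 1/(221 - 3) = 1/218)
U = 7973/36578 (U = -7973/(-36578) = -7973*(-1/36578) = 7973/36578 ≈ 0.21797)
(t(-35) + U)*(41358 - 41168) = (1/218 + 7973/36578)*(41358 - 41168) = (443673/1993501)*190 = 84297870/1993501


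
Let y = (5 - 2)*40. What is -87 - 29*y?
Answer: -3567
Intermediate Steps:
y = 120 (y = 3*40 = 120)
-87 - 29*y = -87 - 29*120 = -87 - 3480 = -3567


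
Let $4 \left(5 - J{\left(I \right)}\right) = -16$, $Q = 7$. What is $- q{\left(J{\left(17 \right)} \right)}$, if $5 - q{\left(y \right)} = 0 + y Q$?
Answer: $58$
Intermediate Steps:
$J{\left(I \right)} = 9$ ($J{\left(I \right)} = 5 - -4 = 5 + 4 = 9$)
$q{\left(y \right)} = 5 - 7 y$ ($q{\left(y \right)} = 5 - \left(0 + y 7\right) = 5 - \left(0 + 7 y\right) = 5 - 7 y$)
$- q{\left(J{\left(17 \right)} \right)} = - (5 - 63) = \left(-1\right) \left(-58\right) = 58$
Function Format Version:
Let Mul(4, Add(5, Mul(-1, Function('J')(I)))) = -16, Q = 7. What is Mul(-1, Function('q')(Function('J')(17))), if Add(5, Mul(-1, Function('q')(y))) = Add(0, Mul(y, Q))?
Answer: 58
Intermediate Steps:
Function('J')(I) = 9 (Function('J')(I) = Add(5, Mul(Rational(-1, 4), -16)) = Add(5, 4) = 9)
Function('q')(y) = Add(5, Mul(-7, y)) (Function('q')(y) = Add(5, Mul(-1, Add(0, Mul(y, 7)))) = Add(5, Mul(-1, Add(0, Mul(7, y)))) = Add(5, Mul(-1, Mul(7, y))) = Add(5, Mul(-7, y)))
Mul(-1, Function('q')(Function('J')(17))) = Mul(-1, Add(5, Mul(-7, 9))) = Mul(-1, Add(5, -63)) = Mul(-1, -58) = 58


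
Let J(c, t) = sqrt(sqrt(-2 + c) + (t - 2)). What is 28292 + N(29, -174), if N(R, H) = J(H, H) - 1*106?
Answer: 28186 + 2*sqrt(-44 + I*sqrt(11)) ≈ 28187.0 + 13.276*I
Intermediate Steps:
J(c, t) = sqrt(-2 + t + sqrt(-2 + c)) (J(c, t) = sqrt(sqrt(-2 + c) + (-2 + t)) = sqrt(-2 + t + sqrt(-2 + c)))
N(R, H) = -106 + sqrt(-2 + H + sqrt(-2 + H)) (N(R, H) = sqrt(-2 + H + sqrt(-2 + H)) - 1*106 = sqrt(-2 + H + sqrt(-2 + H)) - 106 = -106 + sqrt(-2 + H + sqrt(-2 + H)))
28292 + N(29, -174) = 28292 + (-106 + sqrt(-2 - 174 + sqrt(-2 - 174))) = 28292 + (-106 + sqrt(-2 - 174 + sqrt(-176))) = 28292 + (-106 + sqrt(-2 - 174 + 4*I*sqrt(11))) = 28292 + (-106 + sqrt(-176 + 4*I*sqrt(11))) = 28186 + sqrt(-176 + 4*I*sqrt(11))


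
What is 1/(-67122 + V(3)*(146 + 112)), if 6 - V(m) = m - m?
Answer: -1/65574 ≈ -1.5250e-5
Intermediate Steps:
V(m) = 6 (V(m) = 6 - (m - m) = 6 - 1*0 = 6 + 0 = 6)
1/(-67122 + V(3)*(146 + 112)) = 1/(-67122 + 6*(146 + 112)) = 1/(-67122 + 6*258) = 1/(-67122 + 1548) = 1/(-65574) = -1/65574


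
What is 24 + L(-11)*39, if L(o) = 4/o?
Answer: 108/11 ≈ 9.8182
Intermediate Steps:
24 + L(-11)*39 = 24 + (4/(-11))*39 = 24 + (4*(-1/11))*39 = 24 - 4/11*39 = 24 - 156/11 = 108/11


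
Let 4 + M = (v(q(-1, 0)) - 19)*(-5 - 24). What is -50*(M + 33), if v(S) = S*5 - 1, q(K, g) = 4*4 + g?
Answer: 85550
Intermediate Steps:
q(K, g) = 16 + g
v(S) = -1 + 5*S (v(S) = 5*S - 1 = -1 + 5*S)
M = -1744 (M = -4 + ((-1 + 5*(16 + 0)) - 19)*(-5 - 24) = -4 + ((-1 + 5*16) - 19)*(-29) = -4 + ((-1 + 80) - 19)*(-29) = -4 + (79 - 19)*(-29) = -4 + 60*(-29) = -4 - 1740 = -1744)
-50*(M + 33) = -50*(-1744 + 33) = -50*(-1711) = 85550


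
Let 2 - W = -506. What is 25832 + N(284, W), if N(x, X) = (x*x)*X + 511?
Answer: 40999591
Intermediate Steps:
W = 508 (W = 2 - 1*(-506) = 2 + 506 = 508)
N(x, X) = 511 + X*x**2 (N(x, X) = x**2*X + 511 = X*x**2 + 511 = 511 + X*x**2)
25832 + N(284, W) = 25832 + (511 + 508*284**2) = 25832 + (511 + 508*80656) = 25832 + (511 + 40973248) = 25832 + 40973759 = 40999591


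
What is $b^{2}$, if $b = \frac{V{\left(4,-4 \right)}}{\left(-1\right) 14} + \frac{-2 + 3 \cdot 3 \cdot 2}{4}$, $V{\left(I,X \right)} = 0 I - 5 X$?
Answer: $\frac{324}{49} \approx 6.6122$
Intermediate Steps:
$V{\left(I,X \right)} = - 5 X$ ($V{\left(I,X \right)} = 0 - 5 X = - 5 X$)
$b = \frac{18}{7}$ ($b = \frac{\left(-5\right) \left(-4\right)}{\left(-1\right) 14} + \frac{-2 + 3 \cdot 3 \cdot 2}{4} = \frac{20}{-14} + \left(-2 + 9 \cdot 2\right) \frac{1}{4} = 20 \left(- \frac{1}{14}\right) + \left(-2 + 18\right) \frac{1}{4} = - \frac{10}{7} + 16 \cdot \frac{1}{4} = - \frac{10}{7} + 4 = \frac{18}{7} \approx 2.5714$)
$b^{2} = \left(\frac{18}{7}\right)^{2} = \frac{324}{49}$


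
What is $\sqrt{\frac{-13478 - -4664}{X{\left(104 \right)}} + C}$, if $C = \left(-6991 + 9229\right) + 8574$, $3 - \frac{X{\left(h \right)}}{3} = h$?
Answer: $\frac{5 \sqrt{4423598}}{101} \approx 104.12$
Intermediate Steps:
$X{\left(h \right)} = 9 - 3 h$
$C = 10812$ ($C = 2238 + 8574 = 10812$)
$\sqrt{\frac{-13478 - -4664}{X{\left(104 \right)}} + C} = \sqrt{\frac{-13478 - -4664}{9 - 312} + 10812} = \sqrt{\frac{-13478 + 4664}{9 - 312} + 10812} = \sqrt{- \frac{8814}{-303} + 10812} = \sqrt{\left(-8814\right) \left(- \frac{1}{303}\right) + 10812} = \sqrt{\frac{2938}{101} + 10812} = \sqrt{\frac{1094950}{101}} = \frac{5 \sqrt{4423598}}{101}$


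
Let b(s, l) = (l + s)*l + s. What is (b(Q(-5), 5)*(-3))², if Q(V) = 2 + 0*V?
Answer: 12321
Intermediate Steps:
Q(V) = 2 (Q(V) = 2 + 0 = 2)
b(s, l) = s + l*(l + s) (b(s, l) = l*(l + s) + s = s + l*(l + s))
(b(Q(-5), 5)*(-3))² = ((2 + 5² + 5*2)*(-3))² = ((2 + 25 + 10)*(-3))² = (37*(-3))² = (-111)² = 12321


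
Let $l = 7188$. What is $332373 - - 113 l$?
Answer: $1144617$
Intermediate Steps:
$332373 - - 113 l = 332373 - \left(-113\right) 7188 = 332373 - -812244 = 332373 + 812244 = 1144617$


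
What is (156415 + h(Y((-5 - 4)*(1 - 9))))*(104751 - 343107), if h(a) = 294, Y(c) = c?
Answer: -37352530404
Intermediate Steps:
(156415 + h(Y((-5 - 4)*(1 - 9))))*(104751 - 343107) = (156415 + 294)*(104751 - 343107) = 156709*(-238356) = -37352530404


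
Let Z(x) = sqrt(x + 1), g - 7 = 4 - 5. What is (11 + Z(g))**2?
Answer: (11 + sqrt(7))**2 ≈ 186.21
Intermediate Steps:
g = 6 (g = 7 + (4 - 5) = 7 - 1 = 6)
Z(x) = sqrt(1 + x)
(11 + Z(g))**2 = (11 + sqrt(1 + 6))**2 = (11 + sqrt(7))**2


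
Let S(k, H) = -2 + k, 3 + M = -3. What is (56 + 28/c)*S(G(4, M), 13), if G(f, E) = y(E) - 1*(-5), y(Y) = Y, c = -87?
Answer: -4844/29 ≈ -167.03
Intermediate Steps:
M = -6 (M = -3 - 3 = -6)
G(f, E) = 5 + E (G(f, E) = E - 1*(-5) = E + 5 = 5 + E)
(56 + 28/c)*S(G(4, M), 13) = (56 + 28/(-87))*(-2 + (5 - 6)) = (56 + 28*(-1/87))*(-2 - 1) = (56 - 28/87)*(-3) = (4844/87)*(-3) = -4844/29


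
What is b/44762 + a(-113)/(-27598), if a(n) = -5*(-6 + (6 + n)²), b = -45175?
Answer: 328579545/308835419 ≈ 1.0639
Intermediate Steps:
a(n) = 30 - 5*(6 + n)²
b/44762 + a(-113)/(-27598) = -45175/44762 + (30 - 5*(6 - 113)²)/(-27598) = -45175*1/44762 + (30 - 5*(-107)²)*(-1/27598) = -45175/44762 + (30 - 5*11449)*(-1/27598) = -45175/44762 + (30 - 57245)*(-1/27598) = -45175/44762 - 57215*(-1/27598) = -45175/44762 + 57215/27598 = 328579545/308835419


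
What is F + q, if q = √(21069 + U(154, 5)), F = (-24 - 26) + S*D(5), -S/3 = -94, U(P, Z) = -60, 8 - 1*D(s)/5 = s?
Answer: 4180 + √21009 ≈ 4324.9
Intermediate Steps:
D(s) = 40 - 5*s
S = 282 (S = -3*(-94) = 282)
F = 4180 (F = (-24 - 26) + 282*(40 - 5*5) = -50 + 282*(40 - 25) = -50 + 282*15 = -50 + 4230 = 4180)
q = √21009 (q = √(21069 - 60) = √21009 ≈ 144.94)
F + q = 4180 + √21009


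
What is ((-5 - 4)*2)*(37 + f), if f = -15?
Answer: -396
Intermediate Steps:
((-5 - 4)*2)*(37 + f) = ((-5 - 4)*2)*(37 - 15) = -9*2*22 = -18*22 = -396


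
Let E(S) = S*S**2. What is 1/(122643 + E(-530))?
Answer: -1/148754357 ≈ -6.7225e-9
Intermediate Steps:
E(S) = S**3
1/(122643 + E(-530)) = 1/(122643 + (-530)**3) = 1/(122643 - 148877000) = 1/(-148754357) = -1/148754357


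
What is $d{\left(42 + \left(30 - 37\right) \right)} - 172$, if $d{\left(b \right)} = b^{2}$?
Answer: $1053$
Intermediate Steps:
$d{\left(42 + \left(30 - 37\right) \right)} - 172 = \left(42 + \left(30 - 37\right)\right)^{2} - 172 = \left(42 - 7\right)^{2} - 172 = 35^{2} - 172 = 1225 - 172 = 1053$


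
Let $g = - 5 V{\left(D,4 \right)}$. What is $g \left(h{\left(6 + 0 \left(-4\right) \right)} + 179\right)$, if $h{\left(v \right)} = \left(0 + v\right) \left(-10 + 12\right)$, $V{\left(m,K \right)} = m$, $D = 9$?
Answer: $-8595$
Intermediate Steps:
$h{\left(v \right)} = 2 v$ ($h{\left(v \right)} = v 2 = 2 v$)
$g = -45$ ($g = \left(-5\right) 9 = -45$)
$g \left(h{\left(6 + 0 \left(-4\right) \right)} + 179\right) = - 45 \left(2 \left(6 + 0 \left(-4\right)\right) + 179\right) = - 45 \left(2 \left(6 + 0\right) + 179\right) = - 45 \left(2 \cdot 6 + 179\right) = - 45 \left(12 + 179\right) = \left(-45\right) 191 = -8595$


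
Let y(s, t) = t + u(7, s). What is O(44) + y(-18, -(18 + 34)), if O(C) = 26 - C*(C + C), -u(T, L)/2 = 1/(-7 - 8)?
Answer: -58468/15 ≈ -3897.9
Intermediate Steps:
u(T, L) = 2/15 (u(T, L) = -2/(-7 - 8) = -2/(-15) = -2*(-1/15) = 2/15)
y(s, t) = 2/15 + t (y(s, t) = t + 2/15 = 2/15 + t)
O(C) = 26 - 2*C² (O(C) = 26 - C*2*C = 26 - 2*C²)
O(44) + y(-18, -(18 + 34)) = (26 - 2*44²) + (2/15 - (18 + 34)) = (26 - 2*1936) + (2/15 - 1*52) = (26 - 3872) + (2/15 - 52) = -3846 - 778/15 = -58468/15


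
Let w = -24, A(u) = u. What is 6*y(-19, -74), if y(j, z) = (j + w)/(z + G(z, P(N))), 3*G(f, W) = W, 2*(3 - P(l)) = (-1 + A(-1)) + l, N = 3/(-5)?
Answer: 7740/2177 ≈ 3.5554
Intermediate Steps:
N = -3/5 (N = 3*(-1/5) = -3/5 ≈ -0.60000)
P(l) = 4 - l/2 (P(l) = 3 - ((-1 - 1) + l)/2 = 3 - (-2 + l)/2 = 3 + (1 - l/2) = 4 - l/2)
G(f, W) = W/3
y(j, z) = (-24 + j)/(43/30 + z) (y(j, z) = (j - 24)/(z + (4 - 1/2*(-3/5))/3) = (-24 + j)/(z + (4 + 3/10)/3) = (-24 + j)/(z + (1/3)*(43/10)) = (-24 + j)/(z + 43/30) = (-24 + j)/(43/30 + z))
6*y(-19, -74) = 6*(30*(-24 - 19)/(43 + 30*(-74))) = 6*(30*(-43)/(43 - 2220)) = 6*(30*(-43)/(-2177)) = 6*(30*(-1/2177)*(-43)) = 6*(1290/2177) = 7740/2177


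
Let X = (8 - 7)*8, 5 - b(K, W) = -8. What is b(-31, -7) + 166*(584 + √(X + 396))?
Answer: 96957 + 332*√101 ≈ 1.0029e+5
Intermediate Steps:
b(K, W) = 13 (b(K, W) = 5 - 1*(-8) = 5 + 8 = 13)
X = 8 (X = 1*8 = 8)
b(-31, -7) + 166*(584 + √(X + 396)) = 13 + 166*(584 + √(8 + 396)) = 13 + 166*(584 + √404) = 13 + 166*(584 + 2*√101) = 13 + (96944 + 332*√101) = 96957 + 332*√101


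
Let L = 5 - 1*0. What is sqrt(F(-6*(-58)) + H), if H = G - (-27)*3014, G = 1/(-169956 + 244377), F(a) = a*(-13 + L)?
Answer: 5*sqrt(1934629818247)/24807 ≈ 280.35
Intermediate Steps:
L = 5 (L = 5 + 0 = 5)
F(a) = -8*a (F(a) = a*(-13 + 5) = a*(-8) = -8*a)
G = 1/74421 ≈ 1.3437e-5
H = 6056232139/74421 (H = 1/74421 - (-27)*3014 = 1/74421 - 1*(-81378) = 1/74421 + 81378 = 6056232139/74421 ≈ 81378.)
sqrt(F(-6*(-58)) + H) = sqrt(-(-48)*(-58) + 6056232139/74421) = sqrt(-8*348 + 6056232139/74421) = sqrt(-2784 + 6056232139/74421) = sqrt(5849044075/74421) = 5*sqrt(1934629818247)/24807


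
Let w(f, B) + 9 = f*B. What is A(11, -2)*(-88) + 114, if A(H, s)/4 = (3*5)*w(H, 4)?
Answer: -184686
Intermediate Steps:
w(f, B) = -9 + B*f (w(f, B) = -9 + f*B = -9 + B*f)
A(H, s) = -540 + 240*H (A(H, s) = 4*((3*5)*(-9 + 4*H)) = 4*(15*(-9 + 4*H)) = 4*(-135 + 60*H) = -540 + 240*H)
A(11, -2)*(-88) + 114 = (-540 + 240*11)*(-88) + 114 = (-540 + 2640)*(-88) + 114 = 2100*(-88) + 114 = -184800 + 114 = -184686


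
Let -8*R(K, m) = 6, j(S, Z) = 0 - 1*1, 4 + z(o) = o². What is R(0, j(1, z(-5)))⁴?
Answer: 81/256 ≈ 0.31641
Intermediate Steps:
z(o) = -4 + o²
j(S, Z) = -1 (j(S, Z) = 0 - 1 = -1)
R(K, m) = -¾ (R(K, m) = -⅛*6 = -¾)
R(0, j(1, z(-5)))⁴ = (-¾)⁴ = 81/256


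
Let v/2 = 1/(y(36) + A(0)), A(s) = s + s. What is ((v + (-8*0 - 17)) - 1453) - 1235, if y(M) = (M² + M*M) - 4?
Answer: -3500269/1294 ≈ -2705.0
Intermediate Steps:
A(s) = 2*s
y(M) = -4 + 2*M² (y(M) = (M² + M²) - 4 = 2*M² - 4 = -4 + 2*M²)
v = 1/1294 (v = 2/((-4 + 2*36²) + 2*0) = 2/((-4 + 2*1296) + 0) = 2/((-4 + 2592) + 0) = 2/(2588 + 0) = 2/2588 = 2*(1/2588) = 1/1294 ≈ 0.00077280)
((v + (-8*0 - 17)) - 1453) - 1235 = ((1/1294 + (-8*0 - 17)) - 1453) - 1235 = ((1/1294 + (0 - 17)) - 1453) - 1235 = ((1/1294 - 17) - 1453) - 1235 = (-21997/1294 - 1453) - 1235 = -1902179/1294 - 1235 = -3500269/1294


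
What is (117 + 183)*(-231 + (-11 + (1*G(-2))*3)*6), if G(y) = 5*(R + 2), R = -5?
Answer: -170100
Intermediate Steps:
G(y) = -15 (G(y) = 5*(-5 + 2) = 5*(-3) = -15)
(117 + 183)*(-231 + (-11 + (1*G(-2))*3)*6) = (117 + 183)*(-231 + (-11 + (1*(-15))*3)*6) = 300*(-231 + (-11 - 15*3)*6) = 300*(-231 + (-11 - 45)*6) = 300*(-231 - 56*6) = 300*(-231 - 336) = 300*(-567) = -170100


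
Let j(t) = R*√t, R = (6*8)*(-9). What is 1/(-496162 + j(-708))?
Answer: I/(2*(-248081*I + 432*√177)) ≈ -2.0144e-6 + 4.6668e-8*I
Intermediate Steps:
R = -432 (R = 48*(-9) = -432)
j(t) = -432*√t
1/(-496162 + j(-708)) = 1/(-496162 - 864*I*√177)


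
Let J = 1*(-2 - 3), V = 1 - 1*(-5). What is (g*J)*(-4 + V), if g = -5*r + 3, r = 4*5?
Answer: 970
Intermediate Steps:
V = 6 (V = 1 + 5 = 6)
r = 20
J = -5 (J = 1*(-5) = -5)
g = -97 (g = -5*20 + 3 = -100 + 3 = -97)
(g*J)*(-4 + V) = (-97*(-5))*(-4 + 6) = 485*2 = 970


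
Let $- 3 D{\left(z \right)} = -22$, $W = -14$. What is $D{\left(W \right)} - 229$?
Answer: $- \frac{665}{3} \approx -221.67$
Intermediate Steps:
$D{\left(z \right)} = \frac{22}{3}$ ($D{\left(z \right)} = \left(- \frac{1}{3}\right) \left(-22\right) = \frac{22}{3}$)
$D{\left(W \right)} - 229 = \frac{22}{3} - 229 = - \frac{665}{3}$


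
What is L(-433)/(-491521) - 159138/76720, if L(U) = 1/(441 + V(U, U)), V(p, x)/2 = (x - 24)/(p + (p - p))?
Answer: -1071983803262309/516800495194360 ≈ -2.0743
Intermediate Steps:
V(p, x) = 2*(-24 + x)/p (V(p, x) = 2*((x - 24)/(p + (p - p))) = 2*((-24 + x)/(p + 0)) = 2*((-24 + x)/p) = 2*(-24 + x)/p)
L(U) = 1/(441 + 2*(-24 + U)/U)
L(-433)/(-491521) - 159138/76720 = -433/(-48 + 443*(-433))/(-491521) - 159138/76720 = -433/(-48 - 191819)*(-1/491521) - 159138*1/76720 = -433/(-191867)*(-1/491521) - 11367/5480 = -433*(-1/191867)*(-1/491521) - 11367/5480 = (433/191867)*(-1/491521) - 11367/5480 = -433/94306659707 - 11367/5480 = -1071983803262309/516800495194360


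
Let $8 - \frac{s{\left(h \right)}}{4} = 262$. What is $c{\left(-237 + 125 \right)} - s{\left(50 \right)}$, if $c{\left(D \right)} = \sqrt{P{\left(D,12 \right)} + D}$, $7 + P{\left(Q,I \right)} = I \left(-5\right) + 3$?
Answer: $1016 + 4 i \sqrt{11} \approx 1016.0 + 13.266 i$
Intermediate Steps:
$P{\left(Q,I \right)} = -4 - 5 I$ ($P{\left(Q,I \right)} = -7 + \left(I \left(-5\right) + 3\right) = -7 - \left(-3 + 5 I\right) = -4 - 5 I$)
$s{\left(h \right)} = -1016$ ($s{\left(h \right)} = 32 - 1048 = -1016$)
$c{\left(D \right)} = \sqrt{-64 + D}$ ($c{\left(D \right)} = \sqrt{\left(-4 - 60\right) + D} = \sqrt{-64 + D}$)
$c{\left(-237 + 125 \right)} - s{\left(50 \right)} = \sqrt{-64 + \left(-237 + 125\right)} - -1016 = \sqrt{-64 - 112} + 1016 = \sqrt{-176} + 1016 = 4 i \sqrt{11} + 1016 = 1016 + 4 i \sqrt{11}$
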